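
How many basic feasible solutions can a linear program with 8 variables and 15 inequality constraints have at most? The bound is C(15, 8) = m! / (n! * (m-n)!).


Each vertex corresponds to some choice of n active constraints out of m, so the number of vertices is at most C(m, n) = m! / (n!(m-n)!).
m = 15, n = 8
Numerator: 15 * 14 * 13 * 12 * 11 * 10 * 9 * 8
Denominator: 8! = 40320
C(15, 8) = 6435


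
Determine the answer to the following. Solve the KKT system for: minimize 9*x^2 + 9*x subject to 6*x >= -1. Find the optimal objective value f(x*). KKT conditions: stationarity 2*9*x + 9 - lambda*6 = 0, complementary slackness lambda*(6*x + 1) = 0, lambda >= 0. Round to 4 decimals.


Step 1: Try lambda = 0 (constraint inactive).
x_unc = -9/(2*9) = -0.5
Check: 6*-0.5 = -3.0 < -1 -- violated!
Step 2: Constraint must be active: 6*x = -1
x* = -1/6 = -0.1667 (rounded; the exact value -1/6 is used below)
lambda = (2*9*(-1/6) + 9)/6 = 1.0
Step 3: Compute optimal value.
f(x*) = 9*(-1/6)^2 + 9*(-1/6) = -1.25


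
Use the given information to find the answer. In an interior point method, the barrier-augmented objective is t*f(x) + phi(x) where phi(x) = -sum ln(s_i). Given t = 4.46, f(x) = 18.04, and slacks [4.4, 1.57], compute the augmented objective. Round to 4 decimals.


Step 1: Compute log-barrier.
ln values: [1.4816, 0.4511]
phi = -(1.4816 + 0.4511) = -1.9327
Step 2: Compute augmented objective.
t*f(x) = 4.46*18.04 = 80.4584
Total = 80.4584 - 1.9327 = 78.5257


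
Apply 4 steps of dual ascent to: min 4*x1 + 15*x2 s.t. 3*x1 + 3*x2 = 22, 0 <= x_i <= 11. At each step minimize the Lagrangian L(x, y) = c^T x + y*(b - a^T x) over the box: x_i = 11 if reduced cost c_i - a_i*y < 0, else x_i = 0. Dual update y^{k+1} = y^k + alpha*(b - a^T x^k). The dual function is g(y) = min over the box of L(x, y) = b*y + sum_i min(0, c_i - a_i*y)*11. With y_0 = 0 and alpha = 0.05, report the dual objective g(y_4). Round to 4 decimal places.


Dual ascent for LP: min 4*x1 + 15*x2, 3*x1 + 3*x2 = 22, 0 <= x_i <= 11
Step 1: y^k = 0.0, reduced costs: (4.0, 15.0)
  x^k = (0.0, 0.0), subgradient = b - a^T x = 22.0
  y^{k+1} = 0.0 + 0.05*22.0 = 1.1
Step 2: y^k = 1.1, reduced costs: (0.7, 11.7)
  x^k = (0.0, 0.0), subgradient = b - a^T x = 22.0
  y^{k+1} = 1.1 + 0.05*22.0 = 2.2
Step 3: y^k = 2.2, reduced costs: (-2.6, 8.4)
  x^k = (11.0, 0.0), subgradient = b - a^T x = -11.0
  y^{k+1} = 2.2 + 0.05*-11.0 = 1.65
Step 4: y^k = 1.65, reduced costs: (-0.95, 10.05)
  x^k = (11.0, 0.0), subgradient = b - a^T x = -11.0
  y^{k+1} = 1.65 + 0.05*-11.0 = 1.1
Dual objective at y_4 = 1.1: reduced costs (0.7, 11.7), box minimizer x = (0.0, 0.0)
g(y_4) = b*y + (c1 - a1*y)*x1 + (c2 - a2*y)*x2 = 22*1.1 + 0.7*0.0 + 11.7*0.0 = 24.2 + 0.0 + 0.0 = 24.2


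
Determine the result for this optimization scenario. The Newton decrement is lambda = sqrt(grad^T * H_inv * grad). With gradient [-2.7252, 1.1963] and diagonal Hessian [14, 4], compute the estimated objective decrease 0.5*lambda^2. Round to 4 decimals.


Step 1: H is diagonal, so H^(-1) * g = [-0.1947, 0.2991].
Step 2: g^T H^(-1) g = sum_i g_i^2 / H_ii
  = (-2.7252)^2/14 + (1.1963)^2/4
  = 0.5305 + 0.3578 = 0.8883
Step 3: Objective decrease = 0.5 * g^T H^(-1) g = 0.4441


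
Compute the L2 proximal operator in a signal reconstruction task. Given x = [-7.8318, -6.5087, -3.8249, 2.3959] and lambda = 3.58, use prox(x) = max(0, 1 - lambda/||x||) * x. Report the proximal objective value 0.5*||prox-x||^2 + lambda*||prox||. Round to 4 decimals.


Step 1: Compute ||x||.
||x|| = 11.1387
Step 2: Compute scaling factor.
scale = max(0, 1 - 3.58/11.1387) = 0.6786
Step 3: prox(x) = [-5.3146, -4.4168, -2.5956, 1.6259]
||prox(x)|| = 7.5587
Step 4: Proximal objective.
0.5*||prox-x||^2 = 6.4082
lambda*||prox|| = 27.0601
Total = 33.4683


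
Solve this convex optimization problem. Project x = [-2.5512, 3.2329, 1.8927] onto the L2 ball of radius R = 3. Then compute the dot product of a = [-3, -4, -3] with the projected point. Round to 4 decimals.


Step 1: Compute ||x|| (intermediates to 6 decimals).
||x|| = sqrt((-2.5512)^2 + 3.2329^2 + 1.8927^2) = 4.532392
Step 2: Project.
Since ||x|| > R, scale = R/||x|| = 3/4.532392 = 0.661902, proj(x) = scale * x
proj(x) = [-1.688644, 2.139863, 1.252782]
Step 3: Dot product.
a^T * proj(x) = -3*(-1.688644) - 4*2.139863 - 3*1.252782 = -7.2519


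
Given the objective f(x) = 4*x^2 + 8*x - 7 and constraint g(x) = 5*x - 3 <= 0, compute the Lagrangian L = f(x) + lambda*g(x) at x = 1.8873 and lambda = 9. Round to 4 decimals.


Step 1: Evaluate f(x).
f(1.8873) = 4*1.8873^2 + 8*1.8873 - 7 = 22.346
Step 2: Evaluate g(x).
g(1.8873) = 5*1.8873 - 3 = 6.4365
Step 3: Compute Lagrangian.
L = 22.346 + 9*6.4365 = 80.2745


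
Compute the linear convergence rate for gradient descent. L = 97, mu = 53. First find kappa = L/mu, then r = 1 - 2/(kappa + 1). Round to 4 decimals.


Step 1: Compute the condition number.
kappa = L/mu = 97/53 = 1.8302
Step 2: Compute the convergence rate.
r = 1 - 2/(kappa + 1) = 1 - 2*mu/(L + mu) = (L - mu)/(L + mu) = 44/150 = 0.2933


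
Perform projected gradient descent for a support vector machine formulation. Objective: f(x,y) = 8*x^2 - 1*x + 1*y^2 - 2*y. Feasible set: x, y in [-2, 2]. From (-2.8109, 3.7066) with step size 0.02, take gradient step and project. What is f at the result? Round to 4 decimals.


Step 1: Compute gradient at (-2.8109, 3.7066).
grad_x = 2*8*-2.8109 - 1 = -45.9744
grad_y = 2*1*3.7066 - 2 = 5.4132
Step 2: Gradient step.
x_raw = -2.8109 - 0.02*-45.9744 = -1.8914
y_raw = 3.7066 - 0.02*5.4132 = 3.5983
Step 3: Project onto [-2, 2].
x_proj = clip(-1.8914) = -1.8914
y_proj = clip(3.5983) = 2.0
Step 4: Evaluate f.
f(-1.8914, 2.0) = 30.5109


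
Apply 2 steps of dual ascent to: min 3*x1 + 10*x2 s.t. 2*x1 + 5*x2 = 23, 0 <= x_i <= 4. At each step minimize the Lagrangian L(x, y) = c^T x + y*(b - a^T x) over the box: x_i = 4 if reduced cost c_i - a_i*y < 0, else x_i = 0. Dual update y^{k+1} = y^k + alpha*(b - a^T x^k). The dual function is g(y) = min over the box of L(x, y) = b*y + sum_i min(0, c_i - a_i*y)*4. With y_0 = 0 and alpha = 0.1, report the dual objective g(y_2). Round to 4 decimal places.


Dual ascent for LP: min 3*x1 + 10*x2, 2*x1 + 5*x2 = 23, 0 <= x_i <= 4
Step 1: y^k = 0.0, reduced costs: (3.0, 10.0)
  x^k = (0.0, 0.0), subgradient = b - a^T x = 23.0
  y^{k+1} = 0.0 + 0.1*23.0 = 2.3
Step 2: y^k = 2.3, reduced costs: (-1.6, -1.5)
  x^k = (4.0, 4.0), subgradient = b - a^T x = -5.0
  y^{k+1} = 2.3 + 0.1*-5.0 = 1.8
Dual objective at y_2 = 1.8: reduced costs (-0.6, 1.0), box minimizer x = (4.0, 0.0)
g(y_2) = b*y + (c1 - a1*y)*x1 + (c2 - a2*y)*x2 = 23*1.8 + (-0.6)*4.0 + 1.0*0.0 = 41.4 - 2.4 + 0.0 = 39.0


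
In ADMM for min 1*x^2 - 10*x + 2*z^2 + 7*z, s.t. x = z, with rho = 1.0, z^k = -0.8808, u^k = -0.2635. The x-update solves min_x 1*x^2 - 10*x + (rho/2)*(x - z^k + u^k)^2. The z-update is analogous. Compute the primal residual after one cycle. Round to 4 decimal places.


ADMM iteration with rho = 1.0, z^k = -0.8808, u^k = -0.2635
Step 1: x-update.
Minimize 1*x^2 - 10*x + (1.0/2)*(x + 0.8808 - 0.2635)^2
FOC: (2*1 + 1.0)*x = 10 + 1.0*(-0.8808 + 0.2635)
x^{k+1} = 3.1276
Step 2: z-update.
Minimize 2*z^2 + 7*z + (1.0/2)*(3.1276 - z - 0.2635)^2
FOC: (2*2 + 1.0)*z = -7 + 1.0*(3.1276 - 0.2635)
z^{k+1} = -0.8272
Step 3: u-update.
u^{k+1} = -0.2635 + 3.1276 + 0.8272 = 3.6913
Step 4: Primal residual = |3.1276 + 0.8272| = 3.9548


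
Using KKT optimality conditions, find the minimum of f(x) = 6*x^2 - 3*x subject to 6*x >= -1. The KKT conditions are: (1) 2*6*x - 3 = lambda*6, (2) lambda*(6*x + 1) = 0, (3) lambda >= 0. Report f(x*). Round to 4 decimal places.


Step 1: Try lambda = 0 (constraint inactive).
Stationarity: 2*6*x - 3 = 0
x* = 3/(2*6) = 0.25
Check constraint: 6*0.25 = 1.5 >= -1 -- satisfied.
Step 2: Compute optimal value.
f(x*) = 6*0.25^2 - 3*0.25 = -0.375


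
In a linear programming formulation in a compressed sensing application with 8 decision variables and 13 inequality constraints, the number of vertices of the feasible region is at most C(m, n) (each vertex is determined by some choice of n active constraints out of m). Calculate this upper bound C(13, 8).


Each vertex corresponds to some choice of n active constraints out of m, so the number of vertices is at most C(m, n) = m! / (n!(m-n)!).
m = 13, n = 8
Numerator: 13 * 12 * 11 * 10 * 9 * 8 * 7 * 6
Denominator: 8! = 40320
C(13, 8) = 1287


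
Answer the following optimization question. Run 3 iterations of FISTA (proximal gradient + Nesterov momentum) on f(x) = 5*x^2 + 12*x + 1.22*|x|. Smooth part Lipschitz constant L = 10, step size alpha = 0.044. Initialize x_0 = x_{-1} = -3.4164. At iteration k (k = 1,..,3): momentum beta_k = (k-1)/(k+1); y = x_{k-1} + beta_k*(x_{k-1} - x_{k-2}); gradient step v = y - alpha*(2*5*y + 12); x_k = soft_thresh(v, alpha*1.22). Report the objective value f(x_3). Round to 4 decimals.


FISTA on f(x) = 5*x^2 + 12*x + 1.22*|x|
L = 10, alpha = 0.044
Iteration 1: beta = 0.0, y = -3.4164 + 0.0*(-3.4164 + 3.4164) = -3.4164
  grad(y) = -22.164, v = y - alpha*grad = -2.4412
  prox(v) = soft_thresh(-2.4412, 0.0537) = -2.3875
Iteration 2: beta = 0.3333, y = -2.3875 + 0.3333*(-2.3875 + 3.4164) = -2.0445
  grad(y) = -8.4454, v = y - alpha*grad = -1.6729
  prox(v) = soft_thresh(-1.6729, 0.0537) = -1.6193
Iteration 3: beta = 0.5, y = -1.6193 + 0.5*(-1.6193 + 2.3875) = -1.2351
  grad(y) = -0.3514, v = y - alpha*grad = -1.2197
  prox(v) = soft_thresh(-1.2197, 0.0537) = -1.166
f(x_3) = 5*(-1.166)^2 + 12*(-1.166) + 1.22*|-1.166| = -5.7717


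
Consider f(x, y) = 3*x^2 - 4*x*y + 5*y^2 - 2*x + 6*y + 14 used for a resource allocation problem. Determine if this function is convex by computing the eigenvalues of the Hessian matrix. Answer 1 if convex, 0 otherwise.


The Hessian of f(x,y) = 3*x^2 - 4*x*y + 5*y^2 - 2*x + 6*y + 14 is:
H = [[6, -4], [-4, 10]]
Trace = 6 + 10 = 16
Determinant = 6*10 - (-4)^2 = 44
Discriminant = (16)^2 - 4*44 = 80.0
Eigenvalues: lambda_1 = 3.5279, lambda_2 = 12.4721
The function is convex.

1


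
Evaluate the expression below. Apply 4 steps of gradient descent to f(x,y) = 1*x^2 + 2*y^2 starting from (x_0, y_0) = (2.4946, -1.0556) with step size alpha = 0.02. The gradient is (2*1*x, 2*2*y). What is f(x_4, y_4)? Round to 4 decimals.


Gradient descent on f(x,y) = 1*x^2 + 2*y^2.
Starting point: (2.4946, -1.0556), alpha = 0.02
Step 1: grad_x = 2*1*2.4946 = 4.9892, grad_y = 2*2*-1.0556 = -4.2224
  x_1 = 2.4946 - 0.02*4.9892 = 2.3948
  y_1 = -1.0556 - 0.02*-4.2224 = -0.9712
Step 2: grad_x = 2*1*2.3948 = 4.7896, grad_y = 2*2*-0.9712 = -3.8846
  x_2 = 2.3948 - 0.02*4.7896 = 2.299
  y_2 = -0.9712 - 0.02*-3.8846 = -0.8935
Step 3: grad_x = 2*1*2.299 = 4.598, grad_y = 2*2*-0.8935 = -3.5738
  x_3 = 2.299 - 0.02*4.598 = 2.2071
  y_3 = -0.8935 - 0.02*-3.5738 = -0.822
Step 4: grad_x = 2*1*2.2071 = 4.4141, grad_y = 2*2*-0.822 = -3.2879
  x_4 = 2.2071 - 0.02*4.4141 = 2.1188
  y_4 = -0.822 - 0.02*-3.2879 = -0.7562
f(2.1188, -0.7562) = 1*2.1188^2 + 2*(-0.7562)^2 = 5.633


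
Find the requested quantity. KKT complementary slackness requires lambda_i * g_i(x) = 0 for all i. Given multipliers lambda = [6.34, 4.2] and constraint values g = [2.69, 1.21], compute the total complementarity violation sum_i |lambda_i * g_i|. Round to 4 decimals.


KKT complementary slackness check:
lambda_1 * g_1 = 6.34 * 2.69 = 17.0546
lambda_2 * g_2 = 4.2 * 1.21 = 5.082
Total violation = 17.0546 + 5.082 = 22.1366


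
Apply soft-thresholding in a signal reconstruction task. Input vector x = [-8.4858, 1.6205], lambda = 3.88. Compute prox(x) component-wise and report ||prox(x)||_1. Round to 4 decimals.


Soft-thresholding with lambda = 3.88:
prox(-8.4858) = sign(-8.4858)*max(|-8.4858| - 3.88, 0) = -4.6058
prox(1.6205) = sign(1.6205)*max(|1.6205| - 3.88, 0) = 0.0
prox(x) = [-4.6058, 0.0]
||prox(x)||_1 = 4.6058 + 0.0 = 4.6058


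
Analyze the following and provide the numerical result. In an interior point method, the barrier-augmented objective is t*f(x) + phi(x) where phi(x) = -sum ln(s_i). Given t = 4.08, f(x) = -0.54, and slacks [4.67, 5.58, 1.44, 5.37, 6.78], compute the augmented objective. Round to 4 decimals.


Step 1: Compute log-barrier.
ln values: [1.5412, 1.7192, 0.3646, 1.6808, 1.914]
phi = -(1.5412 + 1.7192 + 0.3646 + 1.6808 + 1.914) = -7.2198
Step 2: Compute augmented objective.
t*f(x) = 4.08*-0.54 = -2.2032
Total = -2.2032 - 7.2198 = -9.423


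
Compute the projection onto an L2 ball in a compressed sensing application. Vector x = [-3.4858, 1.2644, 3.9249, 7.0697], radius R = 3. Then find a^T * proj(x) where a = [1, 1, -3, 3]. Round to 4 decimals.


Step 1: Compute ||x|| (intermediates to 6 decimals).
||x|| = sqrt((-3.4858)^2 + 1.2644^2 + 3.9249^2 + 7.0697^2) = 8.895786
Step 2: Project.
Since ||x|| > R, scale = R/||x|| = 3/8.895786 = 0.337238, proj(x) = scale * x
proj(x) = [-1.175544, 0.426404, 1.323625, 2.384171]
Step 3: Dot product.
a^T * proj(x) = 1*(-1.175544) + 1*0.426404 - 3*1.323625 + 3*2.384171 = 2.4325


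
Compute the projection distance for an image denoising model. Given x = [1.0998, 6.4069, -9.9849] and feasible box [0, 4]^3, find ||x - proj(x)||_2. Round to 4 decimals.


Project each component onto [0, 4].
clip(1.0998) = 1.0998, clip(6.4069) = 4.0, clip(-9.9849) = 0.0
Projection = [1.0998, 4.0, 0.0]
Squared diffs: [0.0, 5.7932, 99.6982]
Distance = sqrt(105.4914) = 10.2709


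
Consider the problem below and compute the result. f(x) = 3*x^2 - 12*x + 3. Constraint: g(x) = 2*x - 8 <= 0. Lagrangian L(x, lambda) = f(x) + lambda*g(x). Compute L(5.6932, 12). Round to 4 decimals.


Step 1: Evaluate f(x).
f(5.6932) = 3*5.6932^2 - 12*5.6932 + 3 = 31.9192
Step 2: Evaluate g(x).
g(5.6932) = 2*5.6932 - 8 = 3.3864
Step 3: Compute Lagrangian.
L = 31.9192 + 12*3.3864 = 72.556


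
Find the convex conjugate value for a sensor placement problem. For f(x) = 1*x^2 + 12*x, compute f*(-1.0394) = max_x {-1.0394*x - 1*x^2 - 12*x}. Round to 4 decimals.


f*(y) = sup_x {y*x - a*x^2 - b*x} = sup_x {(y-b)*x - a*x^2}
FOC: (y - b) - 2a*x = 0 => x* = (y - b)/(2a)
x* = (-1.0394 - 12)/(2*1) = -6.5197
f*(-1.0394) = (y-b)^2/(4a) = (-1.0394 - 12)^2/(4*1)
= 170.026/4 = 42.5065


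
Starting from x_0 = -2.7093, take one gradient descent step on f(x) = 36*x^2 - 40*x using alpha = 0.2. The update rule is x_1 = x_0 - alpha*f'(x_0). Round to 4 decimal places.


We compute the gradient at x_0 and apply the update.
f'(x) = 72*x - 40
f'(-2.7093) = 72*-2.7093 - 40 = -235.0696
x_1 = -2.7093 - 0.2*-235.0696 = 44.3046


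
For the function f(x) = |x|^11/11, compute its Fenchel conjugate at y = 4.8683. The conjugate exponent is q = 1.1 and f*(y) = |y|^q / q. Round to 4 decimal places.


The conjugate exponent q satisfies 1/p + 1/q = 1.
p = 11, so q = 11/(11 - 1) = 1.1
|y|^q = 4.8683^1.1 = 5.7032
f*(4.8683) = 5.7032 / 1.1 = 5.1847


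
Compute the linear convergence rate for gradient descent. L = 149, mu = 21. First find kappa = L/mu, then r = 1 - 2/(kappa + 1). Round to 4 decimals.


Step 1: Compute the condition number.
kappa = L/mu = 149/21 = 7.0952
Step 2: Compute the convergence rate.
r = 1 - 2/(kappa + 1) = 1 - 2*mu/(L + mu) = (L - mu)/(L + mu) = 128/170 = 0.7529


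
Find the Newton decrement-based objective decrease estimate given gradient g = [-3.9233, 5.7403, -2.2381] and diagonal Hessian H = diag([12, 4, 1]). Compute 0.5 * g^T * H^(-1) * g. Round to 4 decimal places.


Step 1: H is diagonal, so H^(-1) * g = [-0.3269, 1.4351, -2.2381].
Step 2: g^T H^(-1) g = sum_i g_i^2 / H_ii
  = (-3.9233)^2/12 + (5.7403)^2/4 + (-2.2381)^2/1
  = 1.2827 + 8.2378 + 5.0091 = 14.5295
Step 3: Objective decrease = 0.5 * g^T H^(-1) g = 7.2648


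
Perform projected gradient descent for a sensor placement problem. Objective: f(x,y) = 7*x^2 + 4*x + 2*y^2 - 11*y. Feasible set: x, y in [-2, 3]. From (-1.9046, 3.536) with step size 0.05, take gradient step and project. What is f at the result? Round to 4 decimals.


Step 1: Compute gradient at (-1.9046, 3.536).
grad_x = 2*7*-1.9046 + 4 = -22.6644
grad_y = 2*2*3.536 - 11 = 3.144
Step 2: Gradient step.
x_raw = -1.9046 - 0.05*-22.6644 = -0.7714
y_raw = 3.536 - 0.05*3.144 = 3.3788
Step 3: Project onto [-2, 3].
x_proj = clip(-0.7714) = -0.7714
y_proj = clip(3.3788) = 3.0
Step 4: Evaluate f.
f(-0.7714, 3.0) = -13.9203


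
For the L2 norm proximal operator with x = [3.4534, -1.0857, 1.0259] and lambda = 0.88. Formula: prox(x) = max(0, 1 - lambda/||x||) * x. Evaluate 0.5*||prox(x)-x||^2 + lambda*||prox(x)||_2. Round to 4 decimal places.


Step 1: Compute ||x||.
||x|| = 3.7626
Step 2: Compute scaling factor.
scale = max(0, 1 - 0.88/3.7626) = 0.7661
Step 3: prox(x) = [2.6457, -0.8318, 0.786]
||prox(x)|| = 2.8826
Step 4: Proximal objective.
0.5*||prox-x||^2 = 0.3872
lambda*||prox|| = 2.5367
Total = 2.9239


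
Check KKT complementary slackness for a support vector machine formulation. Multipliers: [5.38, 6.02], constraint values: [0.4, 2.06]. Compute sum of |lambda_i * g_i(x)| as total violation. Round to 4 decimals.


KKT complementary slackness check:
lambda_1 * g_1 = 5.38 * 0.4 = 2.152
lambda_2 * g_2 = 6.02 * 2.06 = 12.4012
Total violation = 2.152 + 12.4012 = 14.5532


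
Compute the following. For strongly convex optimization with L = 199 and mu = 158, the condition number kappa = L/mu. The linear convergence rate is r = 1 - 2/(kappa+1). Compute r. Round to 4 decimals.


Step 1: Compute the condition number.
kappa = L/mu = 199/158 = 1.2595
Step 2: Compute the convergence rate.
r = 1 - 2/(kappa + 1) = 1 - 2*mu/(L + mu) = (L - mu)/(L + mu) = 41/357 = 0.1148


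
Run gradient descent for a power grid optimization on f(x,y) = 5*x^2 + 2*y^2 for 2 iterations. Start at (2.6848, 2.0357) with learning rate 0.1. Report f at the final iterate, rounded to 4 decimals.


Gradient descent on f(x,y) = 5*x^2 + 2*y^2.
Starting point: (2.6848, 2.0357), alpha = 0.1
Step 1: grad_x = 2*5*2.6848 = 26.848, grad_y = 2*2*2.0357 = 8.1428
  x_1 = 2.6848 - 0.1*26.848 = 0.0
  y_1 = 2.0357 - 0.1*8.1428 = 1.2214
Step 2: grad_x = 2*5*0.0 = 0.0, grad_y = 2*2*1.2214 = 4.8857
  x_2 = 0.0 - 0.1*0.0 = 0.0
  y_2 = 1.2214 - 0.1*4.8857 = 0.7329
f(0.0, 0.7329) = 5*0.0^2 + 2*0.7329^2 = 1.0741


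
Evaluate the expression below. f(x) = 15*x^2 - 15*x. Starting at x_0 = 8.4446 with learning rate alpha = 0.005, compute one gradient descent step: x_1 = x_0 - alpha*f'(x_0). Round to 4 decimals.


We compute the gradient at x_0 and apply the update.
f'(x) = 30*x - 15
f'(8.4446) = 30*8.4446 - 15 = 238.338
x_1 = 8.4446 - 0.005*238.338 = 7.2529


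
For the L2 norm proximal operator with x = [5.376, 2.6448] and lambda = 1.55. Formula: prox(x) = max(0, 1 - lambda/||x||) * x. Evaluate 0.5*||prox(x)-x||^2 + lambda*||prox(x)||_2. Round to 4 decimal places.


Step 1: Compute ||x||.
||x|| = 5.9914
Step 2: Compute scaling factor.
scale = max(0, 1 - 1.55/5.9914) = 0.7413
Step 3: prox(x) = [3.9852, 1.9606]
||prox(x)|| = 4.4414
Step 4: Proximal objective.
0.5*||prox-x||^2 = 1.2013
lambda*||prox|| = 6.8842
Total = 8.0854


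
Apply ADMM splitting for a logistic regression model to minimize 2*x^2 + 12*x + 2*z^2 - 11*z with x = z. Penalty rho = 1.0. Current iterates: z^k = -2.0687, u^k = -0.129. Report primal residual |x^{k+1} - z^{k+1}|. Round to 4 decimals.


ADMM iteration with rho = 1.0, z^k = -2.0687, u^k = -0.129
Step 1: x-update.
Minimize 2*x^2 + 12*x + (1.0/2)*(x + 2.0687 - 0.129)^2
FOC: (2*2 + 1.0)*x = -12 + 1.0*(-2.0687 + 0.129)
x^{k+1} = -2.7879
Step 2: z-update.
Minimize 2*z^2 - 11*z + (1.0/2)*(-2.7879 - z - 0.129)^2
FOC: (2*2 + 1.0)*z = 11 + 1.0*(-2.7879 - 0.129)
z^{k+1} = 1.6166
Step 3: u-update.
u^{k+1} = -0.129 - 2.7879 - 1.6166 = -4.5336
Step 4: Primal residual = |-2.7879 - 1.6166| = 4.4046


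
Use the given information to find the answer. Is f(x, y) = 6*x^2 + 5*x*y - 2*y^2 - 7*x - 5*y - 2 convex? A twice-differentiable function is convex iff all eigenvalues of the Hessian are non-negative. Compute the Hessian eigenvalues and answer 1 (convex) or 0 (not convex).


The Hessian of f(x,y) = 6*x^2 + 5*x*y - 2*y^2 - 7*x - 5*y - 2 is:
H = [[12, 5], [5, -4]]
Trace = 12 - 4 = 8
Determinant = 12*-4 - (5)^2 = -73
Discriminant = (8)^2 - 4*-73 = 356.0
Eigenvalues: lambda_1 = -5.434, lambda_2 = 13.434
The function is not convex.

0


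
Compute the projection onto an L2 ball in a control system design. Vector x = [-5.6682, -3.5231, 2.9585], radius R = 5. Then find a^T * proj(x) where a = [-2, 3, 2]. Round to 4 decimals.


Step 1: Compute ||x|| (intermediates to 6 decimals).
||x|| = sqrt((-5.6682)^2 + (-3.5231)^2 + 2.9585^2) = 7.300236
Step 2: Project.
Since ||x|| > R, scale = R/||x|| = 5/7.300236 = 0.684909, proj(x) = scale * x
proj(x) = [-3.882201, -2.413003, 2.026303]
Step 3: Dot product.
a^T * proj(x) = -2*(-3.882201) + 3*(-2.413003) + 2*2.026303 = 4.578


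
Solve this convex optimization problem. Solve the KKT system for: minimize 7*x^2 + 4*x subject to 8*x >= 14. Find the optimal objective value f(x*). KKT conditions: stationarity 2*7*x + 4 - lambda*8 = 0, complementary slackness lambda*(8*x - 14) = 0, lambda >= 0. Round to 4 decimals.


Step 1: Try lambda = 0 (constraint inactive).
x_unc = -4/(2*7) = -0.2857
Check: 8*-0.2857 = -2.2856 < 14 -- violated!
Step 2: Constraint must be active: 8*x = 14
x* = 14/8 = 1.75
lambda = (2*7*1.75 + 4)/8 = 3.5625
Step 3: Compute optimal value.
f(x*) = 7*1.75^2 + 4*1.75 = 28.4375


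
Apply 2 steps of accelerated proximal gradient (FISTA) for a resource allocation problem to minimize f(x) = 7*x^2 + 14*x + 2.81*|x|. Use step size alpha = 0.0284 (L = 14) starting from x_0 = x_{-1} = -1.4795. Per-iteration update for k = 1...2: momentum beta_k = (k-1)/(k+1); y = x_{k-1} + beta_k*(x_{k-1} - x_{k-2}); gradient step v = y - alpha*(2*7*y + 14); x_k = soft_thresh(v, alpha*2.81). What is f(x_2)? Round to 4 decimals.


FISTA on f(x) = 7*x^2 + 14*x + 2.81*|x|
L = 14, alpha = 0.0284
Iteration 1: beta = 0.0, y = -1.4795 + 0.0*(-1.4795 + 1.4795) = -1.4795
  grad(y) = -6.713, v = y - alpha*grad = -1.2889
  prox(v) = soft_thresh(-1.2889, 0.0798) = -1.209
Iteration 2: beta = 0.3333, y = -1.209 + 0.3333*(-1.209 + 1.4795) = -1.1189
  grad(y) = -1.6645, v = y - alpha*grad = -1.0716
  prox(v) = soft_thresh(-1.0716, 0.0798) = -0.9918
f(x_2) = 7*(-0.9918)^2 + 14*(-0.9918) + 2.81*|-0.9918| = -4.2125


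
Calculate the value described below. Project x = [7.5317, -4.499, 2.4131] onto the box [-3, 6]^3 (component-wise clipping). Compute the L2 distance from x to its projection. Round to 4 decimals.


Project each component onto [-3, 6].
clip(7.5317) = 6.0, clip(-4.499) = -3.0, clip(2.4131) = 2.4131
Projection = [6.0, -3.0, 2.4131]
Squared diffs: [2.3461, 2.247, 0.0]
Distance = sqrt(4.5931) = 2.1432


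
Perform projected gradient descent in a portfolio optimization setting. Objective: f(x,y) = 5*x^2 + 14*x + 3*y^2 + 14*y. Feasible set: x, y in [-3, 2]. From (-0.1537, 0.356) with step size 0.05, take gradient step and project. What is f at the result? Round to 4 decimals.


Step 1: Compute gradient at (-0.1537, 0.356).
grad_x = 2*5*-0.1537 + 14 = 12.463
grad_y = 2*3*0.356 + 14 = 16.136
Step 2: Gradient step.
x_raw = -0.1537 - 0.05*12.463 = -0.7769
y_raw = 0.356 - 0.05*16.136 = -0.4508
Step 3: Project onto [-3, 2].
x_proj = clip(-0.7769) = -0.7769
y_proj = clip(-0.4508) = -0.4508
Step 4: Evaluate f.
f(-0.7769, -0.4508) = -13.56


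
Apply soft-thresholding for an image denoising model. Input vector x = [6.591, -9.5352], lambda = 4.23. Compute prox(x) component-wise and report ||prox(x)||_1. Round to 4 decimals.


Soft-thresholding with lambda = 4.23:
prox(6.591) = sign(6.591)*max(|6.591| - 4.23, 0) = 2.361
prox(-9.5352) = sign(-9.5352)*max(|-9.5352| - 4.23, 0) = -5.3052
prox(x) = [2.361, -5.3052]
||prox(x)||_1 = 2.361 + 5.3052 = 7.6662


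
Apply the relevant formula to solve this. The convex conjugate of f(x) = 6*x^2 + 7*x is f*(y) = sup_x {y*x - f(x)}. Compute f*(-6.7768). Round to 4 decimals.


f*(y) = sup_x {y*x - a*x^2 - b*x} = sup_x {(y-b)*x - a*x^2}
FOC: (y - b) - 2a*x = 0 => x* = (y - b)/(2a)
x* = (-6.7768 - 7)/(2*6) = -1.1481
f*(-6.7768) = (y-b)^2/(4a) = (-6.7768 - 7)^2/(4*6)
= 189.8002/24 = 7.9083


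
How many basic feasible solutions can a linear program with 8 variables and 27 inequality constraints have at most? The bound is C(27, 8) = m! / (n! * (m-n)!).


Each vertex corresponds to some choice of n active constraints out of m, so the number of vertices is at most C(m, n) = m! / (n!(m-n)!).
m = 27, n = 8
Numerator: 27 * 26 * 25 * 24 * 23 * 22 * 21 * 20
Denominator: 8! = 40320
C(27, 8) = 2220075


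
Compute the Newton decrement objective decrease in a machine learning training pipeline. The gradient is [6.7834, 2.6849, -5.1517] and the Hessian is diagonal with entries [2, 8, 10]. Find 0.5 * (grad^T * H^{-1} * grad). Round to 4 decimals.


Step 1: H is diagonal, so H^(-1) * g = [3.3917, 0.3356, -0.5152].
Step 2: g^T H^(-1) g = sum_i g_i^2 / H_ii
  = (6.7834)^2/2 + (2.6849)^2/8 + (-5.1517)^2/10
  = 23.0073 + 0.9011 + 2.654 = 26.5623
Step 3: Objective decrease = 0.5 * g^T H^(-1) g = 13.2812


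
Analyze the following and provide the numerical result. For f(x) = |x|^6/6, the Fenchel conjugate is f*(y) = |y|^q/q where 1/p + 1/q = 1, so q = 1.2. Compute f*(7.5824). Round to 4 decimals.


The conjugate exponent q satisfies 1/p + 1/q = 1.
p = 6, so q = 6/(6 - 1) = 1.2
|y|^q = 7.5824^1.2 = 11.3702
f*(7.5824) = 11.3702 / 1.2 = 9.4752


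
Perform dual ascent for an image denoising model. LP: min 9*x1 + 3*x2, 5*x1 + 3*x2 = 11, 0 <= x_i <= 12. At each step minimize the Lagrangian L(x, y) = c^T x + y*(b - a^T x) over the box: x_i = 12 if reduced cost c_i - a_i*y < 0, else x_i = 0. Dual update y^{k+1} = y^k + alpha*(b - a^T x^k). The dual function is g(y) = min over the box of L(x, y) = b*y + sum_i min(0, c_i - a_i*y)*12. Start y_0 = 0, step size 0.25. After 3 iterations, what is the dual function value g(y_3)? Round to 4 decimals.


Dual ascent for LP: min 9*x1 + 3*x2, 5*x1 + 3*x2 = 11, 0 <= x_i <= 12
Step 1: y^k = 0.0, reduced costs: (9.0, 3.0)
  x^k = (0.0, 0.0), subgradient = b - a^T x = 11.0
  y^{k+1} = 0.0 + 0.25*11.0 = 2.75
Step 2: y^k = 2.75, reduced costs: (-4.75, -5.25)
  x^k = (12.0, 12.0), subgradient = b - a^T x = -85.0
  y^{k+1} = 2.75 + 0.25*-85.0 = -18.5
Step 3: y^k = -18.5, reduced costs: (101.5, 58.5)
  x^k = (0.0, 0.0), subgradient = b - a^T x = 11.0
  y^{k+1} = -18.5 + 0.25*11.0 = -15.75
Dual objective at y_3 = -15.75: reduced costs (87.75, 50.25), box minimizer x = (0.0, 0.0)
g(y_3) = b*y + (c1 - a1*y)*x1 + (c2 - a2*y)*x2 = 11*(-15.75) + 87.75*0.0 + 50.25*0.0 = -173.25 + 0.0 + 0.0 = -173.25


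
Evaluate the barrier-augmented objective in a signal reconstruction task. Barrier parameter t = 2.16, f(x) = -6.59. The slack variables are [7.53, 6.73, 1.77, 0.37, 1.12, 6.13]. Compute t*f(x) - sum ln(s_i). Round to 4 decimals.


Step 1: Compute log-barrier.
ln values: [2.0189, 1.9066, 0.571, -0.9943, 0.1133, 1.8132]
phi = -(2.0189 + 1.9066 + 0.571 - 0.9943 + 0.1133 + 1.8132) = -5.4287
Step 2: Compute augmented objective.
t*f(x) = 2.16*-6.59 = -14.2344
Total = -14.2344 - 5.4287 = -19.6631


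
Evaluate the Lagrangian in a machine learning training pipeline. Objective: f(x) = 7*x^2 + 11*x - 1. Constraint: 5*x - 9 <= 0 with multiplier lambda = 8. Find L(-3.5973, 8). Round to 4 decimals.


Step 1: Evaluate f(x).
f(-3.5973) = 7*(-3.5973)^2 + 11*(-3.5973) - 1 = 50.0137
Step 2: Evaluate g(x).
g(-3.5973) = 5*-3.5973 - 9 = -26.9865
Step 3: Compute Lagrangian.
L = 50.0137 + 8*-26.9865 = -165.8783


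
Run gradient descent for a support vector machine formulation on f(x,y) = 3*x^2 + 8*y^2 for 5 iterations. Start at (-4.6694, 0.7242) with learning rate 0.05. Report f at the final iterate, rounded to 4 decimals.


Gradient descent on f(x,y) = 3*x^2 + 8*y^2.
Starting point: (-4.6694, 0.7242), alpha = 0.05
Step 1: grad_x = 2*3*-4.6694 = -28.0164, grad_y = 2*8*0.7242 = 11.5872
  x_1 = -4.6694 - 0.05*-28.0164 = -3.2686
  y_1 = 0.7242 - 0.05*11.5872 = 0.1448
Step 2: grad_x = 2*3*-3.2686 = -19.6115, grad_y = 2*8*0.1448 = 2.3174
  x_2 = -3.2686 - 0.05*-19.6115 = -2.288
  y_2 = 0.1448 - 0.05*2.3174 = 0.029
Step 3: grad_x = 2*3*-2.288 = -13.728, grad_y = 2*8*0.029 = 0.4635
  x_3 = -2.288 - 0.05*-13.728 = -1.6016
  y_3 = 0.029 - 0.05*0.4635 = 0.0058
Step 4: grad_x = 2*3*-1.6016 = -9.6096, grad_y = 2*8*0.0058 = 0.0927
  x_4 = -1.6016 - 0.05*-9.6096 = -1.1211
  y_4 = 0.0058 - 0.05*0.0927 = 0.0012
Step 5: grad_x = 2*3*-1.1211 = -6.7267, grad_y = 2*8*0.0012 = 0.0185
  x_5 = -1.1211 - 0.05*-6.7267 = -0.7848
  y_5 = 0.0012 - 0.05*0.0185 = 0.0002
f(-0.7848, 0.0002) = 3*(-0.7848)^2 + 8*0.0002^2 = 1.8477


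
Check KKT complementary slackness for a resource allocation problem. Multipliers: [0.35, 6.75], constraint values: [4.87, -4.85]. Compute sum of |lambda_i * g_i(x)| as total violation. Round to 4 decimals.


KKT complementary slackness check:
lambda_1 * g_1 = 0.35 * 4.87 = 1.7045
lambda_2 * g_2 = 6.75 * -4.85 = -32.7375
Total violation = 1.7045 + 32.7375 = 34.442


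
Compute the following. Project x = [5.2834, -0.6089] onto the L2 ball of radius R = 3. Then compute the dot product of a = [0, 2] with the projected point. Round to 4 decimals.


Step 1: Compute ||x|| (intermediates to 6 decimals).
||x|| = sqrt(5.2834^2 + (-0.6089)^2) = 5.318371
Step 2: Project.
Since ||x|| > R, scale = R/||x|| = 3/5.318371 = 0.564082, proj(x) = scale * x
proj(x) = [2.980271, -0.34347]
Step 3: Dot product.
a^T * proj(x) = 0*2.980271 + 2*(-0.34347) = -0.6869


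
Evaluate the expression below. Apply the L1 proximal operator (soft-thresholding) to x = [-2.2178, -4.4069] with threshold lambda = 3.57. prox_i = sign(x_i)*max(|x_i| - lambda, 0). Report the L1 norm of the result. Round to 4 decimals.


Soft-thresholding with lambda = 3.57:
prox(-2.2178) = sign(-2.2178)*max(|-2.2178| - 3.57, 0) = 0.0
prox(-4.4069) = sign(-4.4069)*max(|-4.4069| - 3.57, 0) = -0.8369
prox(x) = [0.0, -0.8369]
||prox(x)||_1 = 0.0 + 0.8369 = 0.8369


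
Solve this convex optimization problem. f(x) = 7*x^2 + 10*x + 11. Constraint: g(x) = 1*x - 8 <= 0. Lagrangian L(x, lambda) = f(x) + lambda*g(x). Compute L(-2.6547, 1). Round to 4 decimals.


Step 1: Evaluate f(x).
f(-2.6547) = 7*(-2.6547)^2 + 10*(-2.6547) + 11 = 33.785
Step 2: Evaluate g(x).
g(-2.6547) = 1*-2.6547 - 8 = -10.6547
Step 3: Compute Lagrangian.
L = 33.785 + 1*-10.6547 = 23.1303


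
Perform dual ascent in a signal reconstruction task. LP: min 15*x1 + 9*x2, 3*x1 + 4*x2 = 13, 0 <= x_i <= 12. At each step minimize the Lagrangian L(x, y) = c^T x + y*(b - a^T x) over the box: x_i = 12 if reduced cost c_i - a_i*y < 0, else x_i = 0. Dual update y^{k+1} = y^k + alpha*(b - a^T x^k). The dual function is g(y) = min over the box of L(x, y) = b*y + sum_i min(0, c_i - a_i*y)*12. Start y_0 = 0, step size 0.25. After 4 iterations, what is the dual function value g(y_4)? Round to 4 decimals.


Dual ascent for LP: min 15*x1 + 9*x2, 3*x1 + 4*x2 = 13, 0 <= x_i <= 12
Step 1: y^k = 0.0, reduced costs: (15.0, 9.0)
  x^k = (0.0, 0.0), subgradient = b - a^T x = 13.0
  y^{k+1} = 0.0 + 0.25*13.0 = 3.25
Step 2: y^k = 3.25, reduced costs: (5.25, -4.0)
  x^k = (0.0, 12.0), subgradient = b - a^T x = -35.0
  y^{k+1} = 3.25 + 0.25*-35.0 = -5.5
Step 3: y^k = -5.5, reduced costs: (31.5, 31.0)
  x^k = (0.0, 0.0), subgradient = b - a^T x = 13.0
  y^{k+1} = -5.5 + 0.25*13.0 = -2.25
Step 4: y^k = -2.25, reduced costs: (21.75, 18.0)
  x^k = (0.0, 0.0), subgradient = b - a^T x = 13.0
  y^{k+1} = -2.25 + 0.25*13.0 = 1.0
Dual objective at y_4 = 1.0: reduced costs (12.0, 5.0), box minimizer x = (0.0, 0.0)
g(y_4) = b*y + (c1 - a1*y)*x1 + (c2 - a2*y)*x2 = 13*1.0 + 12.0*0.0 + 5.0*0.0 = 13.0 + 0.0 + 0.0 = 13.0


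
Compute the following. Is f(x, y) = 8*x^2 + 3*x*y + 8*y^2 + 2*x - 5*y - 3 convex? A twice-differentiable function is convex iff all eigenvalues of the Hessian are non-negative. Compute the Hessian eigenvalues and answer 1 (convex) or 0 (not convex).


The Hessian of f(x,y) = 8*x^2 + 3*x*y + 8*y^2 + 2*x - 5*y - 3 is:
H = [[16, 3], [3, 16]]
Trace = 16 + 16 = 32
Determinant = 16*16 - (3)^2 = 247
Discriminant = (32)^2 - 4*247 = 36.0
Eigenvalues: lambda_1 = 13.0, lambda_2 = 19.0
The function is convex.

1


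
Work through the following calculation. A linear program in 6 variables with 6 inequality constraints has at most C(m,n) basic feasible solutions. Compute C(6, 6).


Each vertex corresponds to some choice of n active constraints out of m, so the number of vertices is at most C(m, n) = m! / (n!(m-n)!).
m = 6, n = 6
Numerator: 6 * 5 * 4 * 3 * 2 * 1
Denominator: 6! = 720
C(6, 6) = 1


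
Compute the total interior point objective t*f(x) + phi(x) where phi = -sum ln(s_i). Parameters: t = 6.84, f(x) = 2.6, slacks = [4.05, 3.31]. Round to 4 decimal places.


Step 1: Compute log-barrier.
ln values: [1.3987, 1.1969]
phi = -(1.3987 + 1.1969) = -2.5957
Step 2: Compute augmented objective.
t*f(x) = 6.84*2.6 = 17.784
Total = 17.784 - 2.5957 = 15.1883


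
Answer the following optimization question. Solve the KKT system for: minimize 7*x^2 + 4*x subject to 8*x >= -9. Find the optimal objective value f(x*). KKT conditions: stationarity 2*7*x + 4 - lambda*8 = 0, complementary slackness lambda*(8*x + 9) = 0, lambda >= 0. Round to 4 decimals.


Step 1: Try lambda = 0 (constraint inactive).
Stationarity: 2*7*x + 4 = 0
x* = -4/(2*7) = -2/7 = -0.2857 (rounded; the exact value -2/7 is used below)
Check constraint: 8*-0.2857 = -2.2856 >= -9 -- satisfied.
Step 2: Compute optimal value.
f(x*) = 7*(-2/7)^2 + 4*(-2/7) = -0.5714


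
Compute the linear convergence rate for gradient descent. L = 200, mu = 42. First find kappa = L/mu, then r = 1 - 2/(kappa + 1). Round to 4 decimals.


Step 1: Compute the condition number.
kappa = L/mu = 200/42 = 4.7619
Step 2: Compute the convergence rate.
r = 1 - 2/(kappa + 1) = 1 - 2*mu/(L + mu) = (L - mu)/(L + mu) = 158/242 = 0.6529


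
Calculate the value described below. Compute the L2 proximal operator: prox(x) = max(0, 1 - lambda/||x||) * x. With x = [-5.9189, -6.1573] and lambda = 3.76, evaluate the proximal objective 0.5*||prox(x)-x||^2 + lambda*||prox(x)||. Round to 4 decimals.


Step 1: Compute ||x||.
||x|| = 8.5408
Step 2: Compute scaling factor.
scale = max(0, 1 - 3.76/8.5408) = 0.5598
Step 3: prox(x) = [-3.3132, -3.4466]
||prox(x)|| = 4.7808
Step 4: Proximal objective.
0.5*||prox-x||^2 = 7.0688
lambda*||prox|| = 17.9758
Total = 25.0447


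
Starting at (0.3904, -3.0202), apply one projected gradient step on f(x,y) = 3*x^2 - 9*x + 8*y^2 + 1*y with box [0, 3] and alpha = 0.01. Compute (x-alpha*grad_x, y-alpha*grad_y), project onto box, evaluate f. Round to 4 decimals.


Step 1: Compute gradient at (0.3904, -3.0202).
grad_x = 2*3*0.3904 - 9 = -6.6576
grad_y = 2*8*-3.0202 + 1 = -47.3232
Step 2: Gradient step.
x_raw = 0.3904 - 0.01*-6.6576 = 0.457
y_raw = -3.0202 - 0.01*-47.3232 = -2.547
Step 3: Project onto [0, 3].
x_proj = clip(0.457) = 0.457
y_proj = clip(-2.547) = 0.0
Step 4: Evaluate f.
f(0.457, 0.0) = -3.4863


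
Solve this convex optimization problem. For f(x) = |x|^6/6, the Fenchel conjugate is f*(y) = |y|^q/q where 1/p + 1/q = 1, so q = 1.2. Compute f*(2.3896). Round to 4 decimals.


The conjugate exponent q satisfies 1/p + 1/q = 1.
p = 6, so q = 6/(6 - 1) = 1.2
|y|^q = 2.3896^1.2 = 2.8444
f*(2.3896) = 2.8444 / 1.2 = 2.3703


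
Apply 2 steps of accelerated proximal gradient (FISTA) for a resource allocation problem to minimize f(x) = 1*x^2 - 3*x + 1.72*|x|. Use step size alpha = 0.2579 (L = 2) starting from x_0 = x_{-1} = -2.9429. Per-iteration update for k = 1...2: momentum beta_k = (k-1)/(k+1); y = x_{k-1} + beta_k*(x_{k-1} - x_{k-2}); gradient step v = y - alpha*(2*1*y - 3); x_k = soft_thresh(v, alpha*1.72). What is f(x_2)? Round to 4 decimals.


FISTA on f(x) = 1*x^2 - 3*x + 1.72*|x|
L = 2, alpha = 0.2579
Iteration 1: beta = 0.0, y = -2.9429 + 0.0*(-2.9429 + 2.9429) = -2.9429
  grad(y) = -8.8858, v = y - alpha*grad = -0.6513
  prox(v) = soft_thresh(-0.6513, 0.4436) = -0.2077
Iteration 2: beta = 0.3333, y = -0.2077 + 0.3333*(-0.2077 + 2.9429) = 0.7041
  grad(y) = -1.5918, v = y - alpha*grad = 1.1146
  prox(v) = soft_thresh(1.1146, 0.4436) = 0.671
f(x_2) = 1*0.671^2 - 3*0.671 + 1.72*|0.671| = -0.4086


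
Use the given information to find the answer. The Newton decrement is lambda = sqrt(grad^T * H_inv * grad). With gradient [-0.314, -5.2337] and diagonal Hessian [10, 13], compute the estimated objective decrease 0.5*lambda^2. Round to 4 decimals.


Step 1: H is diagonal, so H^(-1) * g = [-0.0314, -0.4026].
Step 2: g^T H^(-1) g = sum_i g_i^2 / H_ii
  = (-0.314)^2/10 + (-5.2337)^2/13
  = 0.0099 + 2.107 = 2.1169
Step 3: Objective decrease = 0.5 * g^T H^(-1) g = 1.0585


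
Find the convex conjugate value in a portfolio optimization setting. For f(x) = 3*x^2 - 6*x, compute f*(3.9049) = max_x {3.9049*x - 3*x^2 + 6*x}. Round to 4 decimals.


f*(y) = sup_x {y*x - a*x^2 - b*x} = sup_x {(y-b)*x - a*x^2}
FOC: (y - b) - 2a*x = 0 => x* = (y - b)/(2a)
x* = (3.9049 + 6)/(2*3) = 1.6508
f*(3.9049) = (y-b)^2/(4a) = (3.9049 + 6)^2/(4*3)
= 98.107/12 = 8.1756


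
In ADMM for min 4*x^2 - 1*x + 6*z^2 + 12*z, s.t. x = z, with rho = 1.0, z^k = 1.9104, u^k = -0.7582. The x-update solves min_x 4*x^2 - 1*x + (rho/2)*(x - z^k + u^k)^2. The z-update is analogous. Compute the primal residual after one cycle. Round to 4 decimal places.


ADMM iteration with rho = 1.0, z^k = 1.9104, u^k = -0.7582
Step 1: x-update.
Minimize 4*x^2 - 1*x + (1.0/2)*(x - 1.9104 - 0.7582)^2
FOC: (2*4 + 1.0)*x = 1 + 1.0*(1.9104 + 0.7582)
x^{k+1} = 0.4076
Step 2: z-update.
Minimize 6*z^2 + 12*z + (1.0/2)*(0.4076 - z - 0.7582)^2
FOC: (2*6 + 1.0)*z = -12 + 1.0*(0.4076 - 0.7582)
z^{k+1} = -0.95
Step 3: u-update.
u^{k+1} = -0.7582 + 0.4076 + 0.95 = 0.5995
Step 4: Primal residual = |0.4076 + 0.95| = 1.3577


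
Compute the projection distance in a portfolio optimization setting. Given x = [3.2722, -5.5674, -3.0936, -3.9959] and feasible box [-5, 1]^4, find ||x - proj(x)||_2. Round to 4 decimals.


Project each component onto [-5, 1].
clip(3.2722) = 1.0, clip(-5.5674) = -5.0, clip(-3.0936) = -3.0936, clip(-3.9959) = -3.9959
Projection = [1.0, -5.0, -3.0936, -3.9959]
Squared diffs: [5.1629, 0.3219, 0.0, 0.0]
Distance = sqrt(5.4848) = 2.342


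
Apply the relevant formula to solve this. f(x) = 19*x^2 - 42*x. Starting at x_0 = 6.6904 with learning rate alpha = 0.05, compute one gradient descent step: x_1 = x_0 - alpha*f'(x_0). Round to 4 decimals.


We compute the gradient at x_0 and apply the update.
f'(x) = 38*x - 42
f'(6.6904) = 38*6.6904 - 42 = 212.2352
x_1 = 6.6904 - 0.05*212.2352 = -3.9214


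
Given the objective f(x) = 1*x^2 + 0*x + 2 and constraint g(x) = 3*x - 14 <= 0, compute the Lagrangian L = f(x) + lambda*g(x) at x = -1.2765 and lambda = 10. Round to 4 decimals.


Step 1: Evaluate f(x).
f(-1.2765) = 1*(-1.2765)^2 + 0*(-1.2765) + 2 = 3.6295
Step 2: Evaluate g(x).
g(-1.2765) = 3*-1.2765 - 14 = -17.8295
Step 3: Compute Lagrangian.
L = 3.6295 + 10*-17.8295 = -174.6655


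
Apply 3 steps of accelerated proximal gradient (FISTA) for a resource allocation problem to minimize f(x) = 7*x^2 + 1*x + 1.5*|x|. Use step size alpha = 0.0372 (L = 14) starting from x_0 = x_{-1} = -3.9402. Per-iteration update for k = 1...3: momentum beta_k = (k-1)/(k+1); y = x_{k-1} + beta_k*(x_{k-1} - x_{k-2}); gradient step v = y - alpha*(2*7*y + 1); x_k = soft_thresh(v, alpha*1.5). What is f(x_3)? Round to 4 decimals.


FISTA on f(x) = 7*x^2 + 1*x + 1.5*|x|
L = 14, alpha = 0.0372
Iteration 1: beta = 0.0, y = -3.9402 + 0.0*(-3.9402 + 3.9402) = -3.9402
  grad(y) = -54.1628, v = y - alpha*grad = -1.9253
  prox(v) = soft_thresh(-1.9253, 0.0558) = -1.8695
Iteration 2: beta = 0.3333, y = -1.8695 + 0.3333*(-1.8695 + 3.9402) = -1.1793
  grad(y) = -15.5106, v = y - alpha*grad = -0.6023
  prox(v) = soft_thresh(-0.6023, 0.0558) = -0.5465
Iteration 3: beta = 0.5, y = -0.5465 + 0.5*(-0.5465 + 1.8695) = 0.115
  grad(y) = 2.6096, v = y - alpha*grad = 0.0179
  prox(v) = soft_thresh(0.0179, 0.0558) = 0.0
f(x_3) = 7*0.0^2 + 1*0.0 + 1.5*|0.0| = 0.0


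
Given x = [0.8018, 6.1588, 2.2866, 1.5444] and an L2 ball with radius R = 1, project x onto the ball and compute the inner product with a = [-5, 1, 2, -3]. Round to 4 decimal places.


Step 1: Compute ||x|| (intermediates to 6 decimals).
||x|| = sqrt(0.8018^2 + 6.1588^2 + 2.2866^2 + 1.5444^2) = 6.796132
Step 2: Project.
Since ||x|| > R, scale = R/||x|| = 1/6.796132 = 0.147143, proj(x) = scale * x
proj(x) = [0.117979, 0.906224, 0.336457, 0.227248]
Step 3: Dot product.
a^T * proj(x) = -5*0.117979 + 1*0.906224 + 2*0.336457 - 3*0.227248 = 0.3075
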